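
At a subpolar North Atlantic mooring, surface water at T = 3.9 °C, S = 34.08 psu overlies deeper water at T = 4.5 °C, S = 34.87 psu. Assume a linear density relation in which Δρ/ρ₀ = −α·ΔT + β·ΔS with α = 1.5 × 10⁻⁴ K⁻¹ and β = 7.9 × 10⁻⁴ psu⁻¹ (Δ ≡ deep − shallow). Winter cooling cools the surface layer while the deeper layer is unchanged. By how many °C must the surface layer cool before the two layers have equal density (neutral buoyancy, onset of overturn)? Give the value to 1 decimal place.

3.6 °C

Neutral buoyancy requires Δρ = 0, i.e. −α(T_deep − T_surf′) + β(S_deep − S_surf) = 0.
T_surf′ = T_deep − (β/α)·ΔS = 4.5 − (7.9 × 10⁻⁴/1.5 × 10⁻⁴)·(+0.79) = 0.339 °C.
Cooling required: 3.9 − (0.339) = 3.561 °C.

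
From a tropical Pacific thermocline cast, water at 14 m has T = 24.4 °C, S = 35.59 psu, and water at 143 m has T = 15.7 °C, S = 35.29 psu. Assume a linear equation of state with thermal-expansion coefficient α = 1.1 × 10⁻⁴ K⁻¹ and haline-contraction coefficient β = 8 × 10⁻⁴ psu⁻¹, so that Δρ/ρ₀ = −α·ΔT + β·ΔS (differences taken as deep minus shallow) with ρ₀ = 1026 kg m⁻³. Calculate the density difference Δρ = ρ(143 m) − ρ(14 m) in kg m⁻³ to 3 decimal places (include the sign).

ΔT = -8.7 K, ΔS = -0.30 psu (deep − shallow).
Δρ/ρ₀ = −(1.1 × 10⁻⁴)(-8.7) + (8 × 10⁻⁴)(-0.30) = 7.17 × 10⁻⁴.
Δρ = 1026 × (7.17 × 10⁻⁴) = +0.736 kg m⁻³.
Positive Δρ: denser below, stable.

+0.736 kg m⁻³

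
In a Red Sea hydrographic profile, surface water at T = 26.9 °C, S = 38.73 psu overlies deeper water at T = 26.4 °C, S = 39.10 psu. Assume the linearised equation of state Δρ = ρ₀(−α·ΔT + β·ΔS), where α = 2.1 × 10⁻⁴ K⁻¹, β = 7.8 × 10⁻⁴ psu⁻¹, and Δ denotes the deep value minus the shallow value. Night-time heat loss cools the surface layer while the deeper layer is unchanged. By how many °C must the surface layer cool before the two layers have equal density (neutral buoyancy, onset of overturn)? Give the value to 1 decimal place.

Neutral buoyancy requires Δρ = 0, i.e. −α(T_deep − T_surf′) + β(S_deep − S_surf) = 0.
T_surf′ = T_deep − (β/α)·ΔS = 26.4 − (7.8 × 10⁻⁴/2.1 × 10⁻⁴)·(+0.37) = 25.026 °C.
Cooling required: 26.9 − (25.026) = 1.874 °C.

1.9 °C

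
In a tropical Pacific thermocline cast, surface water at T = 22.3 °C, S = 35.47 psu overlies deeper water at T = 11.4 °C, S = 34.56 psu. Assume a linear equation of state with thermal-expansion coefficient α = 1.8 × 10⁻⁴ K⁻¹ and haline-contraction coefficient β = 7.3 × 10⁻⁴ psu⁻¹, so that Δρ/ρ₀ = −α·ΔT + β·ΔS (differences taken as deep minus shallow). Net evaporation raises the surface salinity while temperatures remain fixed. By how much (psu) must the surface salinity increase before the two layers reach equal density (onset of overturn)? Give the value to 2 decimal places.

1.78 psu

Neutral buoyancy requires −α(T_deep − T_surf) + β(S_deep − S_surf′) = 0.
S_surf′ = S_deep − (α/β)·ΔT = 34.56 − (1.8 × 10⁻⁴/7.3 × 10⁻⁴)·(-10.9) = 37.2477 psu.
Increase required: 37.2477 − 35.47 = 1.7777 psu.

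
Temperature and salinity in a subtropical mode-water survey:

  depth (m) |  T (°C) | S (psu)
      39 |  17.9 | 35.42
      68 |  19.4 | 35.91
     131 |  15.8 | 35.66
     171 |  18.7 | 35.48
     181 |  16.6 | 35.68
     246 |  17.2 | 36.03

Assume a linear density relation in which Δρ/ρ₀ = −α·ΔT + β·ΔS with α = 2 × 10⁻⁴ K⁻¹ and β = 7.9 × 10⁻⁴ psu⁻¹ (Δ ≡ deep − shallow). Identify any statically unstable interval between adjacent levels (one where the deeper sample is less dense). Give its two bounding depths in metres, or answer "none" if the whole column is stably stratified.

131–171 m

Evaluate Δρ/ρ₀ = −αΔT + βΔS across each adjacent pair:
  39–68 m: −αΔT+βΔS = −(2 × 10⁻⁴)(+1.5)+(7.9 × 10⁻⁴)(+0.49) = 8.7 × 10⁻⁵ → stable
  68–131 m: −αΔT+βΔS = −(2 × 10⁻⁴)(-3.6)+(7.9 × 10⁻⁴)(-0.25) = 5.2 × 10⁻⁴ → stable
  131–171 m: −αΔT+βΔS = −(2 × 10⁻⁴)(+2.9)+(7.9 × 10⁻⁴)(-0.18) = -7.2 × 10⁻⁴ → UNSTABLE
  171–181 m: −αΔT+βΔS = −(2 × 10⁻⁴)(-2.1)+(7.9 × 10⁻⁴)(+0.20) = 5.8 × 10⁻⁴ → stable
  181–246 m: −αΔT+βΔS = −(2 × 10⁻⁴)(+0.6)+(7.9 × 10⁻⁴)(+0.35) = 1.6 × 10⁻⁴ → stable
The 131–171 m interval has Δρ < 0: lighter water underlies denser water.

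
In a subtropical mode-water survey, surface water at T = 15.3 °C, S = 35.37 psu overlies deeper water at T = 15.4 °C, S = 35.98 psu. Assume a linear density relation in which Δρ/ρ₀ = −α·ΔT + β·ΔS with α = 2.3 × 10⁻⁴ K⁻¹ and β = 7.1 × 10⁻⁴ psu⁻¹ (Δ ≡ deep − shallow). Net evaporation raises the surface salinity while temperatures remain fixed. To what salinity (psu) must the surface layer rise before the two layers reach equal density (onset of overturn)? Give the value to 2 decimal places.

Neutral buoyancy requires −α(T_deep − T_surf) + β(S_deep − S_surf′) = 0.
S_surf′ = S_deep − (α/β)·ΔT = 35.98 − (2.3 × 10⁻⁴/7.1 × 10⁻⁴)·(+0.1) = 35.9476 psu.
Increase required: 35.9476 − 35.37 = 0.5776 psu.

35.95 psu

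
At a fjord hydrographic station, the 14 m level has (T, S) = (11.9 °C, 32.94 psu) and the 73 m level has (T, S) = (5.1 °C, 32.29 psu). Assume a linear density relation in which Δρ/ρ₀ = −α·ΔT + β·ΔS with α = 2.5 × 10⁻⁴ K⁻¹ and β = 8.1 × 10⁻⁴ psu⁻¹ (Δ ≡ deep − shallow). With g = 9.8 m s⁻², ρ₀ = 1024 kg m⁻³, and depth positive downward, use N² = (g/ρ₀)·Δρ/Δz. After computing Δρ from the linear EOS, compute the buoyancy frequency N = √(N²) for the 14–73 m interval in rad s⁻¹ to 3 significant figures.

0.0140 rad s⁻¹

ΔT = -6.8 K, ΔS = -0.65 psu (deep − shallow).
Δρ/ρ₀ = −αΔT + βΔS = 1.70 × 10⁻³ − 5.265 × 10⁻⁴ = 1.1735 × 10⁻³, so Δρ ≈ 1.202 kg m⁻³.
N² = (g/ρ₀)·Δρ/Δz = g·(Δρ/ρ₀)/Δz = 9.8 × 1.1735 × 10⁻³ / 59 = 1.9492 × 10⁻⁴ s⁻².
N = √(1.9492 × 10⁻⁴) = 0.013961 rad s⁻¹ ≈ 0.0140 rad s⁻¹.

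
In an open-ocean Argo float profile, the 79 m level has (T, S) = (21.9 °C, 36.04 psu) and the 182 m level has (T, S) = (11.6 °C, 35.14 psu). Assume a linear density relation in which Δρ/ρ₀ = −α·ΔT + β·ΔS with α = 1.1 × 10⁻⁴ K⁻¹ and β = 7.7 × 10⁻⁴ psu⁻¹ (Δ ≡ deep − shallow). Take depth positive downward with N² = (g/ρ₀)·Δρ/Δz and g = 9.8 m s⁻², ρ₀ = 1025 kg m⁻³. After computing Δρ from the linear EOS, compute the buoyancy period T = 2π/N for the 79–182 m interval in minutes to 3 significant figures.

ΔT = -10.3 K, ΔS = -0.90 psu (deep − shallow).
Δρ/ρ₀ = −αΔT + βΔS = 1.133 × 10⁻³ − 6.93 × 10⁻⁴ = 4.40 × 10⁻⁴, so Δρ ≈ 0.4510 kg m⁻³.
N² = (g/ρ₀)·Δρ/Δz = g·(Δρ/ρ₀)/Δz = 9.8 × 4.40 × 10⁻⁴ / 103 = 4.1864 × 10⁻⁵ s⁻².
N = √(4.1864 × 10⁻⁵) = 6.4702 × 10⁻³ rad s⁻¹ → T = 2π/N = 971.10 s = 16.185 min ≈ 16.2 min.

16.2 min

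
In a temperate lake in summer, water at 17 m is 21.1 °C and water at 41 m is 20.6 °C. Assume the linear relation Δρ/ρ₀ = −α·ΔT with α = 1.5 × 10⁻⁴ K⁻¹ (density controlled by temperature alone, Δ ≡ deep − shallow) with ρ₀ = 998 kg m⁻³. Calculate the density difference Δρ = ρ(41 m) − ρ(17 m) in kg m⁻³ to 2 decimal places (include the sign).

+0.07 kg m⁻³

ΔT = -0.5 K, Δρ/ρ₀ = −αΔT = 7.50 × 10⁻⁵.
Δρ = 998 × (7.50 × 10⁻⁵) = +0.07 kg m⁻³.
Positive Δρ: denser below, stable.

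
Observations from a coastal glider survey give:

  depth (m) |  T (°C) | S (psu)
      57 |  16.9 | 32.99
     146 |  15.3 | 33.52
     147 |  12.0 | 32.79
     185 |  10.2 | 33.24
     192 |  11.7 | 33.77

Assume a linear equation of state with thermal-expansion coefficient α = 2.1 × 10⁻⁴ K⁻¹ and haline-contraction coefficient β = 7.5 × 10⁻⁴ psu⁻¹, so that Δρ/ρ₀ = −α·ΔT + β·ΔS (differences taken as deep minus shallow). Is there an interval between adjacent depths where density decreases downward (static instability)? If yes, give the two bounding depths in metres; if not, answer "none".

Evaluate Δρ/ρ₀ = −αΔT + βΔS across each adjacent pair:
  57–146 m: −αΔT+βΔS = −(2.1 × 10⁻⁴)(-1.6)+(7.5 × 10⁻⁴)(+0.53) = 7.3 × 10⁻⁴ → stable
  146–147 m: −αΔT+βΔS = −(2.1 × 10⁻⁴)(-3.3)+(7.5 × 10⁻⁴)(-0.73) = 1.5 × 10⁻⁴ → stable
  147–185 m: −αΔT+βΔS = −(2.1 × 10⁻⁴)(-1.8)+(7.5 × 10⁻⁴)(+0.45) = 7.2 × 10⁻⁴ → stable
  185–192 m: −αΔT+βΔS = −(2.1 × 10⁻⁴)(+1.5)+(7.5 × 10⁻⁴)(+0.53) = 8.2 × 10⁻⁵ → stable
Every interval has Δρ > 0: the column is stably stratified throughout.

none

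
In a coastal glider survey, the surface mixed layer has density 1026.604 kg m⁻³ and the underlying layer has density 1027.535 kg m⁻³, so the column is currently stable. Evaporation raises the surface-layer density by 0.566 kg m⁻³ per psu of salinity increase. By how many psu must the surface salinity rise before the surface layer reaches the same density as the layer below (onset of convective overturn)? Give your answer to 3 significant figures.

Density deficit of the surface layer: 1027.535 − 1026.604 = 0.931 kg m⁻³.
Required change = 0.931 / 0.566 = 1.64 psu.

1.64 psu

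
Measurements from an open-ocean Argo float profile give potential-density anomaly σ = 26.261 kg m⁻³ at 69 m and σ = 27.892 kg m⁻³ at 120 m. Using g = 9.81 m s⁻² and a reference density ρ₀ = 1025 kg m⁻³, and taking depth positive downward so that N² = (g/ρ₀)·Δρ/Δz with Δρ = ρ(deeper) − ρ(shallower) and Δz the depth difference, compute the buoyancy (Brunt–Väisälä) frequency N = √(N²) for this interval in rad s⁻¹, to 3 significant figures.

Δρ = 1027.892 − 1026.261 = 1.631 kg m⁻³ over Δz = 120 − 69 = 51 m.
N² = (9.81/1025) × (1.631/51) = 3.0608 × 10⁻⁴ s⁻².
N = √(3.0608 × 10⁻⁴) = 0.017495 rad s⁻¹ ≈ 0.0175 rad s⁻¹.

0.0175 rad s⁻¹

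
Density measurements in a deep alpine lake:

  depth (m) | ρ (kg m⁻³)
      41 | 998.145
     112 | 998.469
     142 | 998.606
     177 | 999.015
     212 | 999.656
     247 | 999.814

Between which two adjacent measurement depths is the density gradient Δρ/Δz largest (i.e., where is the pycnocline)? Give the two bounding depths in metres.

177–212 m

Compute the density gradient over each adjacent pair:
  41–112 m: Δρ/Δz = 0.324/71 = 4.6 × 10⁻³ kg m⁻⁴
  112–142 m: Δρ/Δz = 0.137/30 = 4.6 × 10⁻³ kg m⁻⁴
  142–177 m: Δρ/Δz = 0.409/35 = 0.012 kg m⁻⁴
  177–212 m: Δρ/Δz = 0.641/35 = 0.018 kg m⁻⁴
  212–247 m: Δρ/Δz = 0.158/35 = 4.5 × 10⁻³ kg m⁻⁴
The largest gradient is in the 177–212 m interval — the pycnocline.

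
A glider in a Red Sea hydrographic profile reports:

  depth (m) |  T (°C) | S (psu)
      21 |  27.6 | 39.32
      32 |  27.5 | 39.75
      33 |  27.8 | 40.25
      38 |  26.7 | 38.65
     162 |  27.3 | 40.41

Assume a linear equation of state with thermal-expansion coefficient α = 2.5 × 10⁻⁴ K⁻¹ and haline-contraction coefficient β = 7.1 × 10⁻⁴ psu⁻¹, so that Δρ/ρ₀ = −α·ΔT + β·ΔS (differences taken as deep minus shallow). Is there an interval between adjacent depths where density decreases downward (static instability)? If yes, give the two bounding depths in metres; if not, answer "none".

33–38 m

Evaluate Δρ/ρ₀ = −αΔT + βΔS across each adjacent pair:
  21–32 m: −αΔT+βΔS = −(2.5 × 10⁻⁴)(-0.1)+(7.1 × 10⁻⁴)(+0.43) = 3.3 × 10⁻⁴ → stable
  32–33 m: −αΔT+βΔS = −(2.5 × 10⁻⁴)(+0.3)+(7.1 × 10⁻⁴)(+0.50) = 2.8 × 10⁻⁴ → stable
  33–38 m: −αΔT+βΔS = −(2.5 × 10⁻⁴)(-1.1)+(7.1 × 10⁻⁴)(-1.60) = -8.6 × 10⁻⁴ → UNSTABLE
  38–162 m: −αΔT+βΔS = −(2.5 × 10⁻⁴)(+0.6)+(7.1 × 10⁻⁴)(+1.76) = 1.1 × 10⁻³ → stable
The 33–38 m interval has Δρ < 0: lighter water underlies denser water.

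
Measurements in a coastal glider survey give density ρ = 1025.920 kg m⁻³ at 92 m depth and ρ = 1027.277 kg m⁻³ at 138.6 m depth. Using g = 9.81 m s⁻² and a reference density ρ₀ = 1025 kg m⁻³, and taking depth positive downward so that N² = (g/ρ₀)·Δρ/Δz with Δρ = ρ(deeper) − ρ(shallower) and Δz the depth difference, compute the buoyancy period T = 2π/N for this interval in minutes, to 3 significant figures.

Δρ = 1027.277 − 1025.920 = 1.357 kg m⁻³ over Δz = 138.6 − 92 = 46.6 m.
N² = (9.81/1025) × (1.357/46.6) = 2.7870 × 10⁻⁴ s⁻².
N = √(2.7870 × 10⁻⁴) = 0.016694 rad s⁻¹, so T = 2π/N = 376.37 s = 6.2728 min ≈ 6.27 min.

6.27 min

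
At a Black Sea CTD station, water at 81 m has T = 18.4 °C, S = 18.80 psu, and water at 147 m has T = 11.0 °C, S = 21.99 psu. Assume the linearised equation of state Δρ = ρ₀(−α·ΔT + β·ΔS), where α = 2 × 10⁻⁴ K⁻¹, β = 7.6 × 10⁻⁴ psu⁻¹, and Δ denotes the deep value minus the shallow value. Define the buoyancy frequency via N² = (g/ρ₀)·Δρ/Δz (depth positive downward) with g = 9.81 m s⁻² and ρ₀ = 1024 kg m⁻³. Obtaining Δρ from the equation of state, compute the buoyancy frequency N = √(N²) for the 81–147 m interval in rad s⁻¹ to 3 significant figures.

ΔT = -7.4 K, ΔS = +3.19 psu (deep − shallow).
Δρ/ρ₀ = −αΔT + βΔS = 1.48 × 10⁻³ + 2.4244 × 10⁻³ = 3.9044 × 10⁻³, so Δρ ≈ 3.998 kg m⁻³.
N² = (g/ρ₀)·Δρ/Δz = g·(Δρ/ρ₀)/Δz = 9.81 × 3.9044 × 10⁻³ / 66 = 5.8034 × 10⁻⁴ s⁻².
N = √(5.8034 × 10⁻⁴) = 0.024090 rad s⁻¹ ≈ 0.0241 rad s⁻¹.

0.0241 rad s⁻¹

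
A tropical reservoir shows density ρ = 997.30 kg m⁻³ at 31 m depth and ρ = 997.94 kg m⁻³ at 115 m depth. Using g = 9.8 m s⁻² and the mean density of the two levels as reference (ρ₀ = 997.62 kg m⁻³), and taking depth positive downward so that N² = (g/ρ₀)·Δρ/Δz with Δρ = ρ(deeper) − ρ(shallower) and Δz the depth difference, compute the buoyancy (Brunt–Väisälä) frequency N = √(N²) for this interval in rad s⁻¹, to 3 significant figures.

Δρ = 997.94 − 997.30 = 0.64 kg m⁻³ over Δz = 115 − 31 = 84 m.
N² = (9.8/997.62) × (0.64/84) = 7.4845 × 10⁻⁵ s⁻².
N = √(7.4845 × 10⁻⁵) = 8.6513 × 10⁻³ rad s⁻¹ ≈ 8.65 × 10⁻³ rad s⁻¹.

8.65 × 10⁻³ rad s⁻¹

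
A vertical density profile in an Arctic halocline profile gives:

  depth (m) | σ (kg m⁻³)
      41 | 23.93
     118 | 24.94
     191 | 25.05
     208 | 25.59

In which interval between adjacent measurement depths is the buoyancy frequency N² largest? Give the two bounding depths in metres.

Compute the density gradient over each adjacent pair:
  41–118 m: Δρ/Δz = 1.01/77 = 0.013 kg m⁻⁴
  118–191 m: Δρ/Δz = 0.11/73 = 1.5 × 10⁻³ kg m⁻⁴
  191–208 m: Δρ/Δz = 0.54/17 = 0.032 kg m⁻⁴
The largest gradient is in the 191–208 m interval — the pycnocline.

191–208 m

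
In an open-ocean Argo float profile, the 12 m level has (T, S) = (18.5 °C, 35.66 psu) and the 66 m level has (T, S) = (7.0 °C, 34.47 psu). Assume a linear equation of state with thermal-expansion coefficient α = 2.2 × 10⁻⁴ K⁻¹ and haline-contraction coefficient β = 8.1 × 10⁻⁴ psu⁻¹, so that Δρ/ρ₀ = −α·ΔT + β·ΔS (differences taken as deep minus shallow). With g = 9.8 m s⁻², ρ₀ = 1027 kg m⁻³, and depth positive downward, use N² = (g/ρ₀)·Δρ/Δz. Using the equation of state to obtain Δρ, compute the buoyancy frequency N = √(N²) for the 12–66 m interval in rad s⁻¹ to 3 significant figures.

0.0169 rad s⁻¹

ΔT = -11.5 K, ΔS = -1.19 psu (deep − shallow).
Δρ/ρ₀ = −αΔT + βΔS = 2.53 × 10⁻³ − 9.639 × 10⁻⁴ = 1.5661 × 10⁻³, so Δρ ≈ 1.608 kg m⁻³.
N² = (g/ρ₀)·Δρ/Δz = g·(Δρ/ρ₀)/Δz = 9.8 × 1.5661 × 10⁻³ / 54 = 2.8422 × 10⁻⁴ s⁻².
N = √(2.8422 × 10⁻⁴) = 0.016859 rad s⁻¹ ≈ 0.0169 rad s⁻¹.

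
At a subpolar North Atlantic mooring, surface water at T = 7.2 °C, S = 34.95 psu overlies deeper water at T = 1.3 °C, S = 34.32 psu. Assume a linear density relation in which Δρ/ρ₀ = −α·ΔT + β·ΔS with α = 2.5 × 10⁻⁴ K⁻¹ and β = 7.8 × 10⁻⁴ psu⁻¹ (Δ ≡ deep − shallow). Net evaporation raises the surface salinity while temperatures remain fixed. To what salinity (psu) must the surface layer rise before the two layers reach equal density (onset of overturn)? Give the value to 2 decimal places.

36.21 psu

Neutral buoyancy requires −α(T_deep − T_surf) + β(S_deep − S_surf′) = 0.
S_surf′ = S_deep − (α/β)·ΔT = 34.32 − (2.5 × 10⁻⁴/7.8 × 10⁻⁴)·(-5.9) = 36.2110 psu.
Increase required: 36.2110 − 34.95 = 1.2610 psu.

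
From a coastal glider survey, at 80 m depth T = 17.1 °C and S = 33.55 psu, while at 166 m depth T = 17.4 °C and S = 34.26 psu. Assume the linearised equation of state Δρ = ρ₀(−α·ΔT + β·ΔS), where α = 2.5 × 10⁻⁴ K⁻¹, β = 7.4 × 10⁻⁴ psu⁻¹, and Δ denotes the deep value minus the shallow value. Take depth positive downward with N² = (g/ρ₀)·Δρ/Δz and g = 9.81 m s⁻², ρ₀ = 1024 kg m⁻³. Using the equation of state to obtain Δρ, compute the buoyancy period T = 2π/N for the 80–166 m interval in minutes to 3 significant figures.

14.6 min

ΔT = +0.3 K, ΔS = +0.71 psu (deep − shallow).
Δρ/ρ₀ = −αΔT + βΔS = -7.50 × 10⁻⁵ + 5.254 × 10⁻⁴ = 4.504 × 10⁻⁴, so Δρ ≈ 0.4612 kg m⁻³.
N² = (g/ρ₀)·Δρ/Δz = g·(Δρ/ρ₀)/Δz = 9.81 × 4.504 × 10⁻⁴ / 86 = 5.1377 × 10⁻⁵ s⁻².
N = √(5.1377 × 10⁻⁵) = 7.1678 × 10⁻³ rad s⁻¹ → T = 2π/N = 876.58 s = 14.610 min ≈ 14.6 min.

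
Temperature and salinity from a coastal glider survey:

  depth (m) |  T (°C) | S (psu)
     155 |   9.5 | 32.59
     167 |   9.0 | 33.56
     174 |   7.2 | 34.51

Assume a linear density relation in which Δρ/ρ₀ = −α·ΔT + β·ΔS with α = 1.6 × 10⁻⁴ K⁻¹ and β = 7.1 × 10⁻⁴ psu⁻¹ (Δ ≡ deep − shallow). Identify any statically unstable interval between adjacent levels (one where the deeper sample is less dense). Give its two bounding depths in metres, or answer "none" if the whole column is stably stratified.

Evaluate Δρ/ρ₀ = −αΔT + βΔS across each adjacent pair:
  155–167 m: −αΔT+βΔS = −(1.6 × 10⁻⁴)(-0.5)+(7.1 × 10⁻⁴)(+0.97) = 7.7 × 10⁻⁴ → stable
  167–174 m: −αΔT+βΔS = −(1.6 × 10⁻⁴)(-1.8)+(7.1 × 10⁻⁴)(+0.95) = 9.6 × 10⁻⁴ → stable
Every interval has Δρ > 0: the column is stably stratified throughout.

none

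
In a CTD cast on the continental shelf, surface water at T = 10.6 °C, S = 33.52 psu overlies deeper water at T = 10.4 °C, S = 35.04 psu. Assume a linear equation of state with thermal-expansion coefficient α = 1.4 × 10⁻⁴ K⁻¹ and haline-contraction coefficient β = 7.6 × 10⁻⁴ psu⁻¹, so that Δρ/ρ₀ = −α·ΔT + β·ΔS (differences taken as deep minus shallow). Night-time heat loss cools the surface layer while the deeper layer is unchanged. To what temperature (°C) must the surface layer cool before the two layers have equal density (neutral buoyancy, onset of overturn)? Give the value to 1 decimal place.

Neutral buoyancy requires Δρ = 0, i.e. −α(T_deep − T_surf′) + β(S_deep − S_surf) = 0.
T_surf′ = T_deep − (β/α)·ΔS = 10.4 − (7.6 × 10⁻⁴/1.4 × 10⁻⁴)·(+1.52) = 2.149 °C.
Cooling required: 10.6 − (2.149) = 8.451 °C.

2.1 °C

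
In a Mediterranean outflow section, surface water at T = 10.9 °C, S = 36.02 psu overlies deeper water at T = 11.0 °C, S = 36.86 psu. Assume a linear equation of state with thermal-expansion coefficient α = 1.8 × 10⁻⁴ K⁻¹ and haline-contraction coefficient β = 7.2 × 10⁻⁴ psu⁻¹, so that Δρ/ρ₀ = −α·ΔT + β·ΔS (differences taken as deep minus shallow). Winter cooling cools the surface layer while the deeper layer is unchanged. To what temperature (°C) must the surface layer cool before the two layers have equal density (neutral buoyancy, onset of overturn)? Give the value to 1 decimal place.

Neutral buoyancy requires Δρ = 0, i.e. −α(T_deep − T_surf′) + β(S_deep − S_surf) = 0.
T_surf′ = T_deep − (β/α)·ΔS = 11.0 − (7.2 × 10⁻⁴/1.8 × 10⁻⁴)·(+0.84) = 7.640 °C.
Cooling required: 10.9 − (7.640) = 3.260 °C.

7.6 °C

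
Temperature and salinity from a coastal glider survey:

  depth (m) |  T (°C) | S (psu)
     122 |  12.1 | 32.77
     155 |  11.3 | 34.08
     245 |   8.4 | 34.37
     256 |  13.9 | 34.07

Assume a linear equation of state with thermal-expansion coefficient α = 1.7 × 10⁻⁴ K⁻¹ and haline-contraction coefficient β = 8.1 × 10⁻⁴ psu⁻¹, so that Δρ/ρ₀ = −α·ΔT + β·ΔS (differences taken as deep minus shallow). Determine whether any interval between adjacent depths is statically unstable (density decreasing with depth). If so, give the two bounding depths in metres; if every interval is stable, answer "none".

Evaluate Δρ/ρ₀ = −αΔT + βΔS across each adjacent pair:
  122–155 m: −αΔT+βΔS = −(1.7 × 10⁻⁴)(-0.8)+(8.1 × 10⁻⁴)(+1.31) = 1.2 × 10⁻³ → stable
  155–245 m: −αΔT+βΔS = −(1.7 × 10⁻⁴)(-2.9)+(8.1 × 10⁻⁴)(+0.29) = 7.3 × 10⁻⁴ → stable
  245–256 m: −αΔT+βΔS = −(1.7 × 10⁻⁴)(+5.5)+(8.1 × 10⁻⁴)(-0.30) = -1.2 × 10⁻³ → UNSTABLE
The 245–256 m interval has Δρ < 0: lighter water underlies denser water.

245–256 m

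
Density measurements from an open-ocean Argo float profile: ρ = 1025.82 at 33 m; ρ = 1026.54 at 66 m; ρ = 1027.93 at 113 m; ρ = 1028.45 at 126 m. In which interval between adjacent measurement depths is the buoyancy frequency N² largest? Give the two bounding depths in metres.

113–126 m

Compute the density gradient over each adjacent pair:
  33–66 m: Δρ/Δz = 0.72/33 = 0.022 kg m⁻⁴
  66–113 m: Δρ/Δz = 1.39/47 = 0.030 kg m⁻⁴
  113–126 m: Δρ/Δz = 0.52/13 = 0.040 kg m⁻⁴
The largest gradient is in the 113–126 m interval — the pycnocline.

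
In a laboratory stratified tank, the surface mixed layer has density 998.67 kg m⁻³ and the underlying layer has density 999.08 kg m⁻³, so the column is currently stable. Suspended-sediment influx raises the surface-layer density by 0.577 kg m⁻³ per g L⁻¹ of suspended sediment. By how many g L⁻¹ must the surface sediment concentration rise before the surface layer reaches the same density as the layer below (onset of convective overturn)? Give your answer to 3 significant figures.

0.711 g L⁻¹

Density deficit of the surface layer: 999.08 − 998.67 = 0.41 kg m⁻³.
Required change = 0.41 / 0.577 = 0.711 g L⁻¹.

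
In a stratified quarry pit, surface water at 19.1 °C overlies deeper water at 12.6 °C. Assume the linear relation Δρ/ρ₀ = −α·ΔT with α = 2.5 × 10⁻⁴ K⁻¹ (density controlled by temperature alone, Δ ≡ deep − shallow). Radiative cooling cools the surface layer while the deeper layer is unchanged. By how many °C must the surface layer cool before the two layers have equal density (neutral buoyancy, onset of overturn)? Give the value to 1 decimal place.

With temperature the only control, equal density requires T_surf′ = T_deep.
T_surf′ = 12.6 °C.
Cooling required: 19.1 − 12.6 = 6.5 °C.

6.5 °C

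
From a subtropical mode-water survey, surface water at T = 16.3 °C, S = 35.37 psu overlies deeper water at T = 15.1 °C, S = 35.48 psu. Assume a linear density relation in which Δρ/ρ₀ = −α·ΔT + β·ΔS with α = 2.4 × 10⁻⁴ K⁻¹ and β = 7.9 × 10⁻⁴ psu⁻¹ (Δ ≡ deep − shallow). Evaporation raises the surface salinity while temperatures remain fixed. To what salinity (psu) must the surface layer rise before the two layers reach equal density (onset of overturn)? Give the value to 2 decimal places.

Neutral buoyancy requires −α(T_deep − T_surf) + β(S_deep − S_surf′) = 0.
S_surf′ = S_deep − (α/β)·ΔT = 35.48 − (2.4 × 10⁻⁴/7.9 × 10⁻⁴)·(-1.2) = 35.8446 psu.
Increase required: 35.8446 − 35.37 = 0.4746 psu.

35.84 psu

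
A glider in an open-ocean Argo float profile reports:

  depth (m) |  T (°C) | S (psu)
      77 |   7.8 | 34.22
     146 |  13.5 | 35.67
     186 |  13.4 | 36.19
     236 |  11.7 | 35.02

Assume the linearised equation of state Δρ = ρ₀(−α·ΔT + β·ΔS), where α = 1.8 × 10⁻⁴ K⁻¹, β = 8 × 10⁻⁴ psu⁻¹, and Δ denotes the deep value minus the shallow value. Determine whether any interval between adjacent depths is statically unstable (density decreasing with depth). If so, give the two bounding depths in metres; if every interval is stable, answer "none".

186–236 m

Evaluate Δρ/ρ₀ = −αΔT + βΔS across each adjacent pair:
  77–146 m: −αΔT+βΔS = −(1.8 × 10⁻⁴)(+5.7)+(8 × 10⁻⁴)(+1.45) = 1.3 × 10⁻⁴ → stable
  146–186 m: −αΔT+βΔS = −(1.8 × 10⁻⁴)(-0.1)+(8 × 10⁻⁴)(+0.52) = 4.3 × 10⁻⁴ → stable
  186–236 m: −αΔT+βΔS = −(1.8 × 10⁻⁴)(-1.7)+(8 × 10⁻⁴)(-1.17) = -6.3 × 10⁻⁴ → UNSTABLE
The 186–236 m interval has Δρ < 0: lighter water underlies denser water.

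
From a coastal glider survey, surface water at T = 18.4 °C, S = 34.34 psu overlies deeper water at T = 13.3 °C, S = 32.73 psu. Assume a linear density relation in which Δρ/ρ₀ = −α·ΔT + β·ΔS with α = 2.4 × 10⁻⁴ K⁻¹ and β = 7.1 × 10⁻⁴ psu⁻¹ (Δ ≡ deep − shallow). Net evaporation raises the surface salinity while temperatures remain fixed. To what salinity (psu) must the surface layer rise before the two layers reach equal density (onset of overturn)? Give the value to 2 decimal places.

Neutral buoyancy requires −α(T_deep − T_surf) + β(S_deep − S_surf′) = 0.
S_surf′ = S_deep − (α/β)·ΔT = 32.73 − (2.4 × 10⁻⁴/7.1 × 10⁻⁴)·(-5.1) = 34.4539 psu.
Increase required: 34.4539 − 34.34 = 0.1139 psu.

34.45 psu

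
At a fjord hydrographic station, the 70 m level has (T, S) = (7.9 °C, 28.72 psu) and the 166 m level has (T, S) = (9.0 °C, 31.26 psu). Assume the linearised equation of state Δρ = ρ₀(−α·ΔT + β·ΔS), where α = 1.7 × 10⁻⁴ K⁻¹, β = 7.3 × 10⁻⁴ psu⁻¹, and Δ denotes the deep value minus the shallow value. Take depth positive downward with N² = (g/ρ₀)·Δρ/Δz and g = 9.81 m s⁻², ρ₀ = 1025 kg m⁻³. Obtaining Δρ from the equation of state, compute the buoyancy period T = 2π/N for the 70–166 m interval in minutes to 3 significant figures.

8.02 min

ΔT = +1.1 K, ΔS = +2.54 psu (deep − shallow).
Δρ/ρ₀ = −αΔT + βΔS = -1.87 × 10⁻⁴ + 1.8542 × 10⁻³ = 1.6672 × 10⁻³, so Δρ ≈ 1.709 kg m⁻³.
N² = (g/ρ₀)·Δρ/Δz = g·(Δρ/ρ₀)/Δz = 9.81 × 1.6672 × 10⁻³ / 96 = 1.7037 × 10⁻⁴ s⁻².
N = √(1.7037 × 10⁻⁴) = 0.013053 rad s⁻¹ → T = 2π/N = 481.36 s = 8.0227 min ≈ 8.02 min.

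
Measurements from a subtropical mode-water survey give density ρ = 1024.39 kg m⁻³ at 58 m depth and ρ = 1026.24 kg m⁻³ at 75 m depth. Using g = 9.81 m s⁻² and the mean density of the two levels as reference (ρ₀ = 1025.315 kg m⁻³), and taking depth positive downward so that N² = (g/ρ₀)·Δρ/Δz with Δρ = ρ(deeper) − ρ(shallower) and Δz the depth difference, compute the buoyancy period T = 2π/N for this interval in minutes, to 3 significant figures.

3.25 min

Δρ = 1026.24 − 1024.39 = 1.85 kg m⁻³ over Δz = 75 − 58 = 17 m.
N² = (9.81/1025.315) × (1.85/17) = 1.0412 × 10⁻³ s⁻².
N = √(1.0412 × 10⁻³) = 0.032268 rad s⁻¹, so T = 2π/N = 194.72 s = 3.2453 min ≈ 3.25 min.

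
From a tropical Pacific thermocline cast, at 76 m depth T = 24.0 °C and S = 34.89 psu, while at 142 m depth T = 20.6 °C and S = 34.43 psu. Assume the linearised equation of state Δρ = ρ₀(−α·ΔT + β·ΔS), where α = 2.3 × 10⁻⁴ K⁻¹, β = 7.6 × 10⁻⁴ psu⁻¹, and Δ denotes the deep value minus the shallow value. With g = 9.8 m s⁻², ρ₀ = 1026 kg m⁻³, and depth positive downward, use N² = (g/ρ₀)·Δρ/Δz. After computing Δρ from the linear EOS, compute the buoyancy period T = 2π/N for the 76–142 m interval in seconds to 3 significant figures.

ΔT = -3.4 K, ΔS = -0.46 psu (deep − shallow).
Δρ/ρ₀ = −αΔT + βΔS = 7.82 × 10⁻⁴ − 3.496 × 10⁻⁴ = 4.324 × 10⁻⁴, so Δρ ≈ 0.4436 kg m⁻³.
N² = (g/ρ₀)·Δρ/Δz = g·(Δρ/ρ₀)/Δz = 9.8 × 4.324 × 10⁻⁴ / 66 = 6.4205 × 10⁻⁵ s⁻².
N = √(6.4205 × 10⁻⁵) = 8.0128 × 10⁻³ rad s⁻¹ → T = 2π/N = 784.14 s ≈ 784 s.

784 s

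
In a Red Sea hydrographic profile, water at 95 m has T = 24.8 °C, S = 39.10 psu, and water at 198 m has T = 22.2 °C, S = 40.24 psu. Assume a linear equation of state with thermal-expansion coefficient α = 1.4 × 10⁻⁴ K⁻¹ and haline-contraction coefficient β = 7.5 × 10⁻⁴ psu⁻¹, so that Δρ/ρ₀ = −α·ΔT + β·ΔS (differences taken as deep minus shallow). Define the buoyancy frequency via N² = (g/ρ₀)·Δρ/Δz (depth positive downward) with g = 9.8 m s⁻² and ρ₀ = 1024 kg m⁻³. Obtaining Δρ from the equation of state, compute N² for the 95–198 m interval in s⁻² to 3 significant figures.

ΔT = -2.6 K, ΔS = +1.14 psu (deep − shallow).
Δρ/ρ₀ = −αΔT + βΔS = 3.64 × 10⁻⁴ + 8.55 × 10⁻⁴ = 1.219 × 10⁻³, so Δρ ≈ 1.248 kg m⁻³.
N² = (g/ρ₀)·Δρ/Δz = g·(Δρ/ρ₀)/Δz = 9.8 × 1.219 × 10⁻³ / 103 = 1.1598 × 10⁻⁴ s⁻² ≈ 1.16 × 10⁻⁴ s⁻².

1.16 × 10⁻⁴ s⁻²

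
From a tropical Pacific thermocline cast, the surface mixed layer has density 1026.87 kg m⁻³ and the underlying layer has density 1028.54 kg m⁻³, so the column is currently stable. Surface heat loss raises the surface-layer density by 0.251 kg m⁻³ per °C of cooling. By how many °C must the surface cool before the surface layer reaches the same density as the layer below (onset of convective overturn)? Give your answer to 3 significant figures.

6.65 °C

Density deficit of the surface layer: 1028.54 − 1026.87 = 1.67 kg m⁻³.
Required change = 1.67 / 0.251 = 6.65 °C.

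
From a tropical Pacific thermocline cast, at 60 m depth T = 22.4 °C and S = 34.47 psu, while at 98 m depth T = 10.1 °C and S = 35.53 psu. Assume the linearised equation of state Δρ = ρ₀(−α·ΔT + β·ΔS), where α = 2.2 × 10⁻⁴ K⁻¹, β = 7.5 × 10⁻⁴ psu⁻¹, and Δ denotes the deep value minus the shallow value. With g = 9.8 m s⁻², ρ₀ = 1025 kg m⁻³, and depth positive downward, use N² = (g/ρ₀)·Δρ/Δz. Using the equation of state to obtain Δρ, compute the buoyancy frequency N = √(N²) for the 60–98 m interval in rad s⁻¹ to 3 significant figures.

0.0300 rad s⁻¹

ΔT = -12.3 K, ΔS = +1.06 psu (deep − shallow).
Δρ/ρ₀ = −αΔT + βΔS = 2.706 × 10⁻³ + 7.95 × 10⁻⁴ = 3.501 × 10⁻³, so Δρ ≈ 3.589 kg m⁻³.
N² = (g/ρ₀)·Δρ/Δz = g·(Δρ/ρ₀)/Δz = 9.8 × 3.501 × 10⁻³ / 38 = 9.0289 × 10⁻⁴ s⁻².
N = √(9.0289 × 10⁻⁴) = 0.030048 rad s⁻¹ ≈ 0.0300 rad s⁻¹.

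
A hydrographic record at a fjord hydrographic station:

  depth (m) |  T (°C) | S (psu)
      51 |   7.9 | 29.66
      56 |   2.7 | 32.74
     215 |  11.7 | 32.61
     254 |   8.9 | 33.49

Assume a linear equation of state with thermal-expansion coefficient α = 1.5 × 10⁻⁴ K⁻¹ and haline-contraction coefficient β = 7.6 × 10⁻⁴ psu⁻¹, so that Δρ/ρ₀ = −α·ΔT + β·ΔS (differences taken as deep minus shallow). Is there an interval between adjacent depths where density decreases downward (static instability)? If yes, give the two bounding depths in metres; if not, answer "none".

56–215 m

Evaluate Δρ/ρ₀ = −αΔT + βΔS across each adjacent pair:
  51–56 m: −αΔT+βΔS = −(1.5 × 10⁻⁴)(-5.2)+(7.6 × 10⁻⁴)(+3.08) = 3.1 × 10⁻³ → stable
  56–215 m: −αΔT+βΔS = −(1.5 × 10⁻⁴)(+9.0)+(7.6 × 10⁻⁴)(-0.13) = -1.4 × 10⁻³ → UNSTABLE
  215–254 m: −αΔT+βΔS = −(1.5 × 10⁻⁴)(-2.8)+(7.6 × 10⁻⁴)(+0.88) = 1.1 × 10⁻³ → stable
The 56–215 m interval has Δρ < 0: lighter water underlies denser water.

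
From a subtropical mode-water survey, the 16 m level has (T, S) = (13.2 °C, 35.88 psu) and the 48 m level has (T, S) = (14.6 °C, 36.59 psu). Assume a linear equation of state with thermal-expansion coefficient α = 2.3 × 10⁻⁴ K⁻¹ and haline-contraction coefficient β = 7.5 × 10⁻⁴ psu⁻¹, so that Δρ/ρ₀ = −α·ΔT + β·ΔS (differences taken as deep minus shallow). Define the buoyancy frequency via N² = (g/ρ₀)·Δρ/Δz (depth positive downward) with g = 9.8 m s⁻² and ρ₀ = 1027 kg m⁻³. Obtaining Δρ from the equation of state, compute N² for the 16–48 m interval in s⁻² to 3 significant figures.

ΔT = +1.4 K, ΔS = +0.71 psu (deep − shallow).
Δρ/ρ₀ = −αΔT + βΔS = -3.22 × 10⁻⁴ + 5.325 × 10⁻⁴ = 2.105 × 10⁻⁴, so Δρ ≈ 0.2162 kg m⁻³.
N² = (g/ρ₀)·Δρ/Δz = g·(Δρ/ρ₀)/Δz = 9.8 × 2.105 × 10⁻⁴ / 32 = 6.4466 × 10⁻⁵ s⁻² ≈ 6.45 × 10⁻⁵ s⁻².

6.45 × 10⁻⁵ s⁻²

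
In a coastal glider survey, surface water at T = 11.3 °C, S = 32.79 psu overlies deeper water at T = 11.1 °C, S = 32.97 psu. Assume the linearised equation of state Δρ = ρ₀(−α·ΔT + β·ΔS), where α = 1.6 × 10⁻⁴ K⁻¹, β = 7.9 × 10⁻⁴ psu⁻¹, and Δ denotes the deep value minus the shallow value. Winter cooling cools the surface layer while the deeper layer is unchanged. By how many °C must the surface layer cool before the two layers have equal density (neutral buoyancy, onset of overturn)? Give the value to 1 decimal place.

Neutral buoyancy requires Δρ = 0, i.e. −α(T_deep − T_surf′) + β(S_deep − S_surf) = 0.
T_surf′ = T_deep − (β/α)·ΔS = 11.1 − (7.9 × 10⁻⁴/1.6 × 10⁻⁴)·(+0.18) = 10.211 °C.
Cooling required: 11.3 − (10.211) = 1.089 °C.

1.1 °C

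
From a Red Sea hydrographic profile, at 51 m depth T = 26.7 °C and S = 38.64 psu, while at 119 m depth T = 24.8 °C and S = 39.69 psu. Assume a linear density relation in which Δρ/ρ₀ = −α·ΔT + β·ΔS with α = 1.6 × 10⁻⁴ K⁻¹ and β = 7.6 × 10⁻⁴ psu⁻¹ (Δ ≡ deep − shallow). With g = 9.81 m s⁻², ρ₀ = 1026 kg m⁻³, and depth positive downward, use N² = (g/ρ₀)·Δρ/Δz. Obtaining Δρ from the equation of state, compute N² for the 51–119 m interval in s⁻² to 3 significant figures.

ΔT = -1.9 K, ΔS = +1.05 psu (deep − shallow).
Δρ/ρ₀ = −αΔT + βΔS = 3.04 × 10⁻⁴ + 7.98 × 10⁻⁴ = 1.102 × 10⁻³, so Δρ ≈ 1.131 kg m⁻³.
N² = (g/ρ₀)·Δρ/Δz = g·(Δρ/ρ₀)/Δz = 9.81 × 1.102 × 10⁻³ / 68 = 1.5898 × 10⁻⁴ s⁻² ≈ 1.59 × 10⁻⁴ s⁻².

1.59 × 10⁻⁴ s⁻²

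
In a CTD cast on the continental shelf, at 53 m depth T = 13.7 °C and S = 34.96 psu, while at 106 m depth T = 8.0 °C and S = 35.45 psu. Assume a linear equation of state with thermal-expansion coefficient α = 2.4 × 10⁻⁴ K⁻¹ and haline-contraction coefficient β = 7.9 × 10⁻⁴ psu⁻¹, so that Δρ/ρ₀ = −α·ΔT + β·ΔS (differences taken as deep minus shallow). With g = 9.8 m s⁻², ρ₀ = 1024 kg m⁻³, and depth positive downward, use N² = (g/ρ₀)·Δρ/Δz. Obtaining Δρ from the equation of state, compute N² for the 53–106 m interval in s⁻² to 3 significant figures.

ΔT = -5.7 K, ΔS = +0.49 psu (deep − shallow).
Δρ/ρ₀ = −αΔT + βΔS = 1.368 × 10⁻³ + 3.871 × 10⁻⁴ = 1.7551 × 10⁻³, so Δρ ≈ 1.797 kg m⁻³.
N² = (g/ρ₀)·Δρ/Δz = g·(Δρ/ρ₀)/Δz = 9.8 × 1.7551 × 10⁻³ / 53 = 3.2453 × 10⁻⁴ s⁻² ≈ 3.25 × 10⁻⁴ s⁻².

3.25 × 10⁻⁴ s⁻²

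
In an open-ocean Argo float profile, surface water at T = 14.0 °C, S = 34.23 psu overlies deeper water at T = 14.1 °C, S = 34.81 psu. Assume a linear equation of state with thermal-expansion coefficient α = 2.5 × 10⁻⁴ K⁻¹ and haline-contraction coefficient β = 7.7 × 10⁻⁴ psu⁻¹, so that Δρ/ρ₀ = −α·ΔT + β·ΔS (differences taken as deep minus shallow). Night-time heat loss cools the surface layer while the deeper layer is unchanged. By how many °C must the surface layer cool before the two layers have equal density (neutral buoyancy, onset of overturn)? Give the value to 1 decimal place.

Neutral buoyancy requires Δρ = 0, i.e. −α(T_deep − T_surf′) + β(S_deep − S_surf) = 0.
T_surf′ = T_deep − (β/α)·ΔS = 14.1 − (7.7 × 10⁻⁴/2.5 × 10⁻⁴)·(+0.58) = 12.314 °C.
Cooling required: 14.0 − (12.314) = 1.686 °C.

1.7 °C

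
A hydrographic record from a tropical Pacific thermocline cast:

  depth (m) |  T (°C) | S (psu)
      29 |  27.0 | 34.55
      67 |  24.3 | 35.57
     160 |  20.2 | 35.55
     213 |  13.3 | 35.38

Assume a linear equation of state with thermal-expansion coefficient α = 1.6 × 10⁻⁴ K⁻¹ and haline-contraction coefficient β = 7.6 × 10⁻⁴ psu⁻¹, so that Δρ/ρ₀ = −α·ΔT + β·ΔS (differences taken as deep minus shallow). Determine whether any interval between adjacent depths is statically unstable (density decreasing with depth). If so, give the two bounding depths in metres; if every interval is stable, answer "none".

none

Evaluate Δρ/ρ₀ = −αΔT + βΔS across each adjacent pair:
  29–67 m: −αΔT+βΔS = −(1.6 × 10⁻⁴)(-2.7)+(7.6 × 10⁻⁴)(+1.02) = 1.2 × 10⁻³ → stable
  67–160 m: −αΔT+βΔS = −(1.6 × 10⁻⁴)(-4.1)+(7.6 × 10⁻⁴)(-0.02) = 6.4 × 10⁻⁴ → stable
  160–213 m: −αΔT+βΔS = −(1.6 × 10⁻⁴)(-6.9)+(7.6 × 10⁻⁴)(-0.17) = 9.7 × 10⁻⁴ → stable
Every interval has Δρ > 0: the column is stably stratified throughout.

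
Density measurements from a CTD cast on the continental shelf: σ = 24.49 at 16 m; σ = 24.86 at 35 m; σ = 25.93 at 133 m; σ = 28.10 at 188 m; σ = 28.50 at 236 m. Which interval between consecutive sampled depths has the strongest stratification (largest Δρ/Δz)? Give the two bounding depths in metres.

Compute the density gradient over each adjacent pair:
  16–35 m: Δρ/Δz = 0.37/19 = 0.019 kg m⁻⁴
  35–133 m: Δρ/Δz = 1.07/98 = 0.011 kg m⁻⁴
  133–188 m: Δρ/Δz = 2.17/55 = 0.039 kg m⁻⁴
  188–236 m: Δρ/Δz = 0.40/48 = 8.3 × 10⁻³ kg m⁻⁴
The largest gradient is in the 133–188 m interval — the pycnocline.

133–188 m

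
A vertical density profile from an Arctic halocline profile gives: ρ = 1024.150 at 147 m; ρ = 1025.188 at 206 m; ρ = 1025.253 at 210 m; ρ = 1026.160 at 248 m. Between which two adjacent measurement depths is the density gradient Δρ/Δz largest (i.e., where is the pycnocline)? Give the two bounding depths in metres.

210–248 m

Compute the density gradient over each adjacent pair:
  147–206 m: Δρ/Δz = 1.038/59 = 0.018 kg m⁻⁴
  206–210 m: Δρ/Δz = 0.065/4 = 0.016 kg m⁻⁴
  210–248 m: Δρ/Δz = 0.907/38 = 0.024 kg m⁻⁴
The largest gradient is in the 210–248 m interval — the pycnocline.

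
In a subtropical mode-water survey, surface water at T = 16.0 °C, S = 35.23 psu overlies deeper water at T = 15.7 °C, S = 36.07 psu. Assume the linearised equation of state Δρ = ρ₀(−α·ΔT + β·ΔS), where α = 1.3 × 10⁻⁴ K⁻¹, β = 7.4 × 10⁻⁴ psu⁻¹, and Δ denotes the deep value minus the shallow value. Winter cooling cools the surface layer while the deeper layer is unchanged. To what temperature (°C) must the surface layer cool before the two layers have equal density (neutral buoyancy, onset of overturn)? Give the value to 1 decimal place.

Neutral buoyancy requires Δρ = 0, i.e. −α(T_deep − T_surf′) + β(S_deep − S_surf) = 0.
T_surf′ = T_deep − (β/α)·ΔS = 15.7 − (7.4 × 10⁻⁴/1.3 × 10⁻⁴)·(+0.84) = 10.918 °C.
Cooling required: 16.0 − (10.918) = 5.082 °C.

10.9 °C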